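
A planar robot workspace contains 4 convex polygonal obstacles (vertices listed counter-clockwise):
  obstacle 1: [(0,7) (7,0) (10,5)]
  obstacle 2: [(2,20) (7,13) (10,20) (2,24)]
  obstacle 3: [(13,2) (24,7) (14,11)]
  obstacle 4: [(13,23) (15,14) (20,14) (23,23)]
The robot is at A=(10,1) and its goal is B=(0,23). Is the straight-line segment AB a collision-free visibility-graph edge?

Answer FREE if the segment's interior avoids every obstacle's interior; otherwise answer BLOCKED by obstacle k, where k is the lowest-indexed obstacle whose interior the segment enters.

Obstacle 1 [(0,7) (7,0) (10,5)]:
  edge (0,7)–(7,0): clear
  edge (7,0)–(10,5): crosses AB
  edge (10,5)–(0,7): crosses AB
  → BLOCKED
Obstacle 2 [(2,20) (7,13) (10,20) (2,24)]:
  edge (2,20)–(7,13): clear
  edge (7,13)–(10,20): clear
  edge (10,20)–(2,24): clear
  edge (2,24)–(2,20): clear
  midpoint (5,12) outside
  → clear
Obstacle 3 [(13,2) (24,7) (14,11)]:
  edge (13,2)–(24,7): clear
  edge (24,7)–(14,11): clear
  edge (14,11)–(13,2): clear
  midpoint (5,12) outside
  → clear
Obstacle 4 [(13,23) (15,14) (20,14) (23,23)]:
  edge (13,23)–(15,14): clear
  edge (15,14)–(20,14): clear
  edge (20,14)–(23,23): clear
  edge (23,23)–(13,23): clear
  midpoint (5,12) outside
  → clear

BLOCKED by obstacle 1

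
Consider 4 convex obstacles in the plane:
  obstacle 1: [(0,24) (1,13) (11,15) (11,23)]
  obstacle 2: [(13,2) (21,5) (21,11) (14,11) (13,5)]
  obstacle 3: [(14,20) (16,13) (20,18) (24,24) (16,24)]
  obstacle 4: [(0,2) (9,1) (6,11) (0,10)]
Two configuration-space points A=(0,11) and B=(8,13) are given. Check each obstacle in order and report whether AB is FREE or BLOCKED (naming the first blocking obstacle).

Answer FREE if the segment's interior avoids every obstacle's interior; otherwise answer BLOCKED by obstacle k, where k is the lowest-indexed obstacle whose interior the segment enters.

Obstacle 1 [(0,24) (1,13) (11,15) (11,23)]:
  edge (0,24)–(1,13): clear
  edge (1,13)–(11,15): clear
  edge (11,15)–(11,23): clear
  edge (11,23)–(0,24): clear
  midpoint (4,12) outside
  → clear
Obstacle 2 [(13,2) (21,5) (21,11) (14,11) (13,5)]:
  edge (13,2)–(21,5): clear
  edge (21,5)–(21,11): clear
  edge (21,11)–(14,11): clear
  edge (14,11)–(13,5): clear
  edge (13,5)–(13,2): clear
  midpoint (4,12) outside
  → clear
Obstacle 3 [(14,20) (16,13) (20,18) (24,24) (16,24)]:
  edge (14,20)–(16,13): clear
  edge (16,13)–(20,18): clear
  edge (20,18)–(24,24): clear
  edge (24,24)–(16,24): clear
  edge (16,24)–(14,20): clear
  midpoint (4,12) outside
  → clear
Obstacle 4 [(0,2) (9,1) (6,11) (0,10)]:
  edge (0,2)–(9,1): clear
  edge (9,1)–(6,11): clear
  edge (6,11)–(0,10): clear
  edge (0,10)–(0,2): clear
  midpoint (4,12) outside
  → clear

FREE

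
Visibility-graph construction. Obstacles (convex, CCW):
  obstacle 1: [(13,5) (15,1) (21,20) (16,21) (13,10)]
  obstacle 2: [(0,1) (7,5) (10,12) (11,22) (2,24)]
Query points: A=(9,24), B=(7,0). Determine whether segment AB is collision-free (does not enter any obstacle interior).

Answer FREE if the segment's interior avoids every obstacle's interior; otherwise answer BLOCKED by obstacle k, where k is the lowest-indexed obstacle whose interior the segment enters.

BLOCKED by obstacle 2

Obstacle 1 [(13,5) (15,1) (21,20) (16,21) (13,10)]:
  edge (13,5)–(15,1): clear
  edge (15,1)–(21,20): clear
  edge (21,20)–(16,21): clear
  edge (16,21)–(13,10): clear
  edge (13,10)–(13,5): clear
  midpoint (8,12) outside
  → clear
Obstacle 2 [(0,1) (7,5) (10,12) (11,22) (2,24)]:
  edge (0,1)–(7,5): clear
  edge (7,5)–(10,12): crosses AB
  edge (10,12)–(11,22): clear
  edge (11,22)–(2,24): crosses AB
  edge (2,24)–(0,1): clear
  → BLOCKED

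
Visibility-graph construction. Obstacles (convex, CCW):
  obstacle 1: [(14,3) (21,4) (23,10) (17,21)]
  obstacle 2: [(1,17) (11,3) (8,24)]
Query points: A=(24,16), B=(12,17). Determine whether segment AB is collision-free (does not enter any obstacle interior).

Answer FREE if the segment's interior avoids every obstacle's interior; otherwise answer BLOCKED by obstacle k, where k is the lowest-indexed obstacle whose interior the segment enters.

BLOCKED by obstacle 1

Obstacle 1 [(14,3) (21,4) (23,10) (17,21)]:
  edge (14,3)–(21,4): clear
  edge (21,4)–(23,10): clear
  edge (23,10)–(17,21): crosses AB
  edge (17,21)–(14,3): crosses AB
  → BLOCKED
Obstacle 2 [(1,17) (11,3) (8,24)]:
  edge (1,17)–(11,3): clear
  edge (11,3)–(8,24): clear
  edge (8,24)–(1,17): clear
  midpoint (18,33/2) outside
  → clear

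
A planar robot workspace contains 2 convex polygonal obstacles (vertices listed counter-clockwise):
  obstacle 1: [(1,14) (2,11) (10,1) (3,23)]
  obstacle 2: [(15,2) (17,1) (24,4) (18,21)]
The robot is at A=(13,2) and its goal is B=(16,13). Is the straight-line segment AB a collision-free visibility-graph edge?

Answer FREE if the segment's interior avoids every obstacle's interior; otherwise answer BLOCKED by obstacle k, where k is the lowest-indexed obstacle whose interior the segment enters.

Obstacle 1 [(1,14) (2,11) (10,1) (3,23)]:
  edge (1,14)–(2,11): clear
  edge (2,11)–(10,1): clear
  edge (10,1)–(3,23): clear
  edge (3,23)–(1,14): clear
  midpoint (29/2,15/2) outside
  → clear
Obstacle 2 [(15,2) (17,1) (24,4) (18,21)]:
  edge (15,2)–(17,1): clear
  edge (17,1)–(24,4): clear
  edge (24,4)–(18,21): clear
  edge (18,21)–(15,2): clear
  midpoint (29/2,15/2) outside
  → clear

FREE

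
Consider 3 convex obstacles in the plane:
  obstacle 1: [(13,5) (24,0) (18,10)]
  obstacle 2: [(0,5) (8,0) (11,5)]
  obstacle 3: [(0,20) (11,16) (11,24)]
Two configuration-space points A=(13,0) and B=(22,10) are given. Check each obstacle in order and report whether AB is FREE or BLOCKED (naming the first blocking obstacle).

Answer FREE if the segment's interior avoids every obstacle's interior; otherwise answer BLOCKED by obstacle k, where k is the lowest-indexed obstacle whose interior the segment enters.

BLOCKED by obstacle 1

Obstacle 1 [(13,5) (24,0) (18,10)]:
  edge (13,5)–(24,0): crosses AB
  edge (24,0)–(18,10): crosses AB
  edge (18,10)–(13,5): clear
  → BLOCKED
Obstacle 2 [(0,5) (8,0) (11,5)]:
  edge (0,5)–(8,0): clear
  edge (8,0)–(11,5): clear
  edge (11,5)–(0,5): clear
  midpoint (35/2,5) outside
  → clear
Obstacle 3 [(0,20) (11,16) (11,24)]:
  edge (0,20)–(11,16): clear
  edge (11,16)–(11,24): clear
  edge (11,24)–(0,20): clear
  midpoint (35/2,5) outside
  → clear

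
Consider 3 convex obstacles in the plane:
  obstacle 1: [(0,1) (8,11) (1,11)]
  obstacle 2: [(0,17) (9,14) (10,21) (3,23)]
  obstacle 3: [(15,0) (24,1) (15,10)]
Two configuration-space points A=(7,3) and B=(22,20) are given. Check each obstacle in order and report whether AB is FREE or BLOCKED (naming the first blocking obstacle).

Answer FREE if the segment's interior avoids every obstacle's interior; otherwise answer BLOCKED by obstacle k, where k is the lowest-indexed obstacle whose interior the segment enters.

Obstacle 1 [(0,1) (8,11) (1,11)]:
  edge (0,1)–(8,11): clear
  edge (8,11)–(1,11): clear
  edge (1,11)–(0,1): clear
  midpoint (29/2,23/2) outside
  → clear
Obstacle 2 [(0,17) (9,14) (10,21) (3,23)]:
  edge (0,17)–(9,14): clear
  edge (9,14)–(10,21): clear
  edge (10,21)–(3,23): clear
  edge (3,23)–(0,17): clear
  midpoint (29/2,23/2) outside
  → clear
Obstacle 3 [(15,0) (24,1) (15,10)]:
  edge (15,0)–(24,1): clear
  edge (24,1)–(15,10): clear
  edge (15,10)–(15,0): clear
  midpoint (29/2,23/2) outside
  → clear

FREE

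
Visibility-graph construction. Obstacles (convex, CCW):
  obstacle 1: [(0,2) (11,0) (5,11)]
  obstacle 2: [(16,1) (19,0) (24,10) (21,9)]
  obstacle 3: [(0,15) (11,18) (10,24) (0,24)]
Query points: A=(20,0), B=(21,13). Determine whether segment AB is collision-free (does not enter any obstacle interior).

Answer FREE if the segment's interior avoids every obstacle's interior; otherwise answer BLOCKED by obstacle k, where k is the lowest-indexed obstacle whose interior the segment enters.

BLOCKED by obstacle 2

Obstacle 1 [(0,2) (11,0) (5,11)]:
  edge (0,2)–(11,0): clear
  edge (11,0)–(5,11): clear
  edge (5,11)–(0,2): clear
  midpoint (41/2,13/2) outside
  → clear
Obstacle 2 [(16,1) (19,0) (24,10) (21,9)]:
  edge (16,1)–(19,0): clear
  edge (19,0)–(24,10): crosses AB
  edge (24,10)–(21,9): clear
  edge (21,9)–(16,1): crosses AB
  → BLOCKED
Obstacle 3 [(0,15) (11,18) (10,24) (0,24)]:
  edge (0,15)–(11,18): clear
  edge (11,18)–(10,24): clear
  edge (10,24)–(0,24): clear
  edge (0,24)–(0,15): clear
  midpoint (41/2,13/2) outside
  → clear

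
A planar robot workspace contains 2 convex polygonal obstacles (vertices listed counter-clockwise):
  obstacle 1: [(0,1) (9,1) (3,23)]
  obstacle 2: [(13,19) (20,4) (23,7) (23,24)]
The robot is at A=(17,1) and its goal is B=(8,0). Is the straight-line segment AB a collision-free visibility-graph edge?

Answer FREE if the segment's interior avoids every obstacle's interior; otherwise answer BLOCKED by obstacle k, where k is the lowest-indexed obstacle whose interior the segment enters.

Obstacle 1 [(0,1) (9,1) (3,23)]:
  edge (0,1)–(9,1): clear
  edge (9,1)–(3,23): clear
  edge (3,23)–(0,1): clear
  midpoint (25/2,1/2) outside
  → clear
Obstacle 2 [(13,19) (20,4) (23,7) (23,24)]:
  edge (13,19)–(20,4): clear
  edge (20,4)–(23,7): clear
  edge (23,7)–(23,24): clear
  edge (23,24)–(13,19): clear
  midpoint (25/2,1/2) outside
  → clear

FREE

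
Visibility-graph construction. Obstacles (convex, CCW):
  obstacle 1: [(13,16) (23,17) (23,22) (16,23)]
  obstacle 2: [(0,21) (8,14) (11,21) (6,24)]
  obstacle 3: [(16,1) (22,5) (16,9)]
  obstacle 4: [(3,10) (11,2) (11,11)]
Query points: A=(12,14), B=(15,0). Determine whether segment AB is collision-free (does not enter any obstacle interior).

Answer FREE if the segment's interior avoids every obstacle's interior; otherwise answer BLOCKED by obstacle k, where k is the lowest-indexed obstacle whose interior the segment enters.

Obstacle 1 [(13,16) (23,17) (23,22) (16,23)]:
  edge (13,16)–(23,17): clear
  edge (23,17)–(23,22): clear
  edge (23,22)–(16,23): clear
  edge (16,23)–(13,16): clear
  midpoint (27/2,7) outside
  → clear
Obstacle 2 [(0,21) (8,14) (11,21) (6,24)]:
  edge (0,21)–(8,14): clear
  edge (8,14)–(11,21): clear
  edge (11,21)–(6,24): clear
  edge (6,24)–(0,21): clear
  midpoint (27/2,7) outside
  → clear
Obstacle 3 [(16,1) (22,5) (16,9)]:
  edge (16,1)–(22,5): clear
  edge (22,5)–(16,9): clear
  edge (16,9)–(16,1): clear
  midpoint (27/2,7) outside
  → clear
Obstacle 4 [(3,10) (11,2) (11,11)]:
  edge (3,10)–(11,2): clear
  edge (11,2)–(11,11): clear
  edge (11,11)–(3,10): clear
  midpoint (27/2,7) outside
  → clear

FREE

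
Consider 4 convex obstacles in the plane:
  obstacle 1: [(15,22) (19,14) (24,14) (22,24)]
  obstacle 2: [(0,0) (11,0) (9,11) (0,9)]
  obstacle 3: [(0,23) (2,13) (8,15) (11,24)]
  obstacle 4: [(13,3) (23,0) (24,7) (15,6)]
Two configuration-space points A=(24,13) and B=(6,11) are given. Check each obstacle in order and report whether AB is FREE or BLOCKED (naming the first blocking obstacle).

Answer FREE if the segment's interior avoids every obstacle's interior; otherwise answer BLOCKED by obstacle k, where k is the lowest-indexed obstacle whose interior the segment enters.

Obstacle 1 [(15,22) (19,14) (24,14) (22,24)]:
  edge (15,22)–(19,14): clear
  edge (19,14)–(24,14): clear
  edge (24,14)–(22,24): clear
  edge (22,24)–(15,22): clear
  midpoint (15,12) outside
  → clear
Obstacle 2 [(0,0) (11,0) (9,11) (0,9)]:
  edge (0,0)–(11,0): clear
  edge (11,0)–(9,11): clear
  edge (9,11)–(0,9): clear
  edge (0,9)–(0,0): clear
  midpoint (15,12) outside
  → clear
Obstacle 3 [(0,23) (2,13) (8,15) (11,24)]:
  edge (0,23)–(2,13): clear
  edge (2,13)–(8,15): clear
  edge (8,15)–(11,24): clear
  edge (11,24)–(0,23): clear
  midpoint (15,12) outside
  → clear
Obstacle 4 [(13,3) (23,0) (24,7) (15,6)]:
  edge (13,3)–(23,0): clear
  edge (23,0)–(24,7): clear
  edge (24,7)–(15,6): clear
  edge (15,6)–(13,3): clear
  midpoint (15,12) outside
  → clear

FREE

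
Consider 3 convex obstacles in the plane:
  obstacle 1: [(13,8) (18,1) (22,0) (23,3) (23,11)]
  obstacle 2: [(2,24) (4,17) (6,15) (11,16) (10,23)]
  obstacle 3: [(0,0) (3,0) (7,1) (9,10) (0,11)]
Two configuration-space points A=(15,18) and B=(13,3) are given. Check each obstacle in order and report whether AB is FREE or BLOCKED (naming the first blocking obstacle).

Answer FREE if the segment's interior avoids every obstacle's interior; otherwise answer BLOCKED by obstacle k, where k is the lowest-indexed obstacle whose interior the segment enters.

BLOCKED by obstacle 1

Obstacle 1 [(13,8) (18,1) (22,0) (23,3) (23,11)]:
  edge (13,8)–(18,1): crosses AB
  edge (18,1)–(22,0): clear
  edge (22,0)–(23,3): clear
  edge (23,3)–(23,11): clear
  edge (23,11)–(13,8): crosses AB
  → BLOCKED
Obstacle 2 [(2,24) (4,17) (6,15) (11,16) (10,23)]:
  edge (2,24)–(4,17): clear
  edge (4,17)–(6,15): clear
  edge (6,15)–(11,16): clear
  edge (11,16)–(10,23): clear
  edge (10,23)–(2,24): clear
  midpoint (14,21/2) outside
  → clear
Obstacle 3 [(0,0) (3,0) (7,1) (9,10) (0,11)]:
  edge (0,0)–(3,0): clear
  edge (3,0)–(7,1): clear
  edge (7,1)–(9,10): clear
  edge (9,10)–(0,11): clear
  edge (0,11)–(0,0): clear
  midpoint (14,21/2) outside
  → clear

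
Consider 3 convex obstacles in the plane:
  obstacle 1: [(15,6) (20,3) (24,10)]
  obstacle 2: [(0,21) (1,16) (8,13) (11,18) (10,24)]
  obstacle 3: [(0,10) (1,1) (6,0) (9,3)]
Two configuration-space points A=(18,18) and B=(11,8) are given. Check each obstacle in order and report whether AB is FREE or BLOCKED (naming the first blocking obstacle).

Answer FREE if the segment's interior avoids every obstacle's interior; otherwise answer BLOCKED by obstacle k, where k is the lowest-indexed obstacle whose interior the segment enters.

FREE

Obstacle 1 [(15,6) (20,3) (24,10)]:
  edge (15,6)–(20,3): clear
  edge (20,3)–(24,10): clear
  edge (24,10)–(15,6): clear
  midpoint (29/2,13) outside
  → clear
Obstacle 2 [(0,21) (1,16) (8,13) (11,18) (10,24)]:
  edge (0,21)–(1,16): clear
  edge (1,16)–(8,13): clear
  edge (8,13)–(11,18): clear
  edge (11,18)–(10,24): clear
  edge (10,24)–(0,21): clear
  midpoint (29/2,13) outside
  → clear
Obstacle 3 [(0,10) (1,1) (6,0) (9,3)]:
  edge (0,10)–(1,1): clear
  edge (1,1)–(6,0): clear
  edge (6,0)–(9,3): clear
  edge (9,3)–(0,10): clear
  midpoint (29/2,13) outside
  → clear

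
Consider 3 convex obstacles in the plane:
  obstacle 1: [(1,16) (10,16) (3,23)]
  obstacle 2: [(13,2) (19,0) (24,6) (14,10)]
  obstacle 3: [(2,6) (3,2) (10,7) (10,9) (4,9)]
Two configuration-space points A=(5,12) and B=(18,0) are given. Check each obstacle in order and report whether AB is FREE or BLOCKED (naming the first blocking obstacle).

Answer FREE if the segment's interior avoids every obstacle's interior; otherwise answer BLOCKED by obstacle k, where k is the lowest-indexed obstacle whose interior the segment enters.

Obstacle 1 [(1,16) (10,16) (3,23)]:
  edge (1,16)–(10,16): clear
  edge (10,16)–(3,23): clear
  edge (3,23)–(1,16): clear
  midpoint (23/2,6) outside
  → clear
Obstacle 2 [(13,2) (19,0) (24,6) (14,10)]:
  edge (13,2)–(19,0): crosses AB
  edge (19,0)–(24,6): clear
  edge (24,6)–(14,10): clear
  edge (14,10)–(13,2): crosses AB
  → BLOCKED
Obstacle 3 [(2,6) (3,2) (10,7) (10,9) (4,9)]:
  edge (2,6)–(3,2): clear
  edge (3,2)–(10,7): clear
  edge (10,7)–(10,9): crosses AB
  edge (10,9)–(4,9): crosses AB
  edge (4,9)–(2,6): clear
  → BLOCKED

BLOCKED by obstacle 2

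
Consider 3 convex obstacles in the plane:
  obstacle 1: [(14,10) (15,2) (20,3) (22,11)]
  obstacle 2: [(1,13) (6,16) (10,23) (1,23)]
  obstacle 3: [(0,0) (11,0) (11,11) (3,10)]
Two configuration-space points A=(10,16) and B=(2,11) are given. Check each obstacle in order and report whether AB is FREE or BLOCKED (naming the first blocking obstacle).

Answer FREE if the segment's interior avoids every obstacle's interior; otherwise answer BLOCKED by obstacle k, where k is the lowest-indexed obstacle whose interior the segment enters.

FREE

Obstacle 1 [(14,10) (15,2) (20,3) (22,11)]:
  edge (14,10)–(15,2): clear
  edge (15,2)–(20,3): clear
  edge (20,3)–(22,11): clear
  edge (22,11)–(14,10): clear
  midpoint (6,27/2) outside
  → clear
Obstacle 2 [(1,13) (6,16) (10,23) (1,23)]:
  edge (1,13)–(6,16): clear
  edge (6,16)–(10,23): clear
  edge (10,23)–(1,23): clear
  edge (1,23)–(1,13): clear
  midpoint (6,27/2) outside
  → clear
Obstacle 3 [(0,0) (11,0) (11,11) (3,10)]:
  edge (0,0)–(11,0): clear
  edge (11,0)–(11,11): clear
  edge (11,11)–(3,10): clear
  edge (3,10)–(0,0): clear
  midpoint (6,27/2) outside
  → clear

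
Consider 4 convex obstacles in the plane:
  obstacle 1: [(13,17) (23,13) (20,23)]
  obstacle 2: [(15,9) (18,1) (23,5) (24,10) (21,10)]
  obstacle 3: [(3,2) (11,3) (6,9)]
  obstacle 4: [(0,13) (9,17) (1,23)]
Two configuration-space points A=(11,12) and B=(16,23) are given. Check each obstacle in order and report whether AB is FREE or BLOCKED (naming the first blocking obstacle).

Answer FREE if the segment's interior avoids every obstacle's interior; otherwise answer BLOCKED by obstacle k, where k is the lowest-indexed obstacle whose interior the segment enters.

Obstacle 1 [(13,17) (23,13) (20,23)]:
  edge (13,17)–(23,13): crosses AB
  edge (23,13)–(20,23): clear
  edge (20,23)–(13,17): crosses AB
  → BLOCKED
Obstacle 2 [(15,9) (18,1) (23,5) (24,10) (21,10)]:
  edge (15,9)–(18,1): clear
  edge (18,1)–(23,5): clear
  edge (23,5)–(24,10): clear
  edge (24,10)–(21,10): clear
  edge (21,10)–(15,9): clear
  midpoint (27/2,35/2) outside
  → clear
Obstacle 3 [(3,2) (11,3) (6,9)]:
  edge (3,2)–(11,3): clear
  edge (11,3)–(6,9): clear
  edge (6,9)–(3,2): clear
  midpoint (27/2,35/2) outside
  → clear
Obstacle 4 [(0,13) (9,17) (1,23)]:
  edge (0,13)–(9,17): clear
  edge (9,17)–(1,23): clear
  edge (1,23)–(0,13): clear
  midpoint (27/2,35/2) outside
  → clear

BLOCKED by obstacle 1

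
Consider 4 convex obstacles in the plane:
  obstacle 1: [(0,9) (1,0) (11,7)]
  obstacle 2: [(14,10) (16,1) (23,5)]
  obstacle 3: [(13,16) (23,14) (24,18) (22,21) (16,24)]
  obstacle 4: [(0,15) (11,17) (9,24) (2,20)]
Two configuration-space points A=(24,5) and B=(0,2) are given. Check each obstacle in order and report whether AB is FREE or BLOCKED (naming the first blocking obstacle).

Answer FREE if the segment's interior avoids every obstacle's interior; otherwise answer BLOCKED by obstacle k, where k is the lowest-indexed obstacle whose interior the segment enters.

Obstacle 1 [(0,9) (1,0) (11,7)]:
  edge (0,9)–(1,0): crosses AB
  edge (1,0)–(11,7): crosses AB
  edge (11,7)–(0,9): clear
  → BLOCKED
Obstacle 2 [(14,10) (16,1) (23,5)]:
  edge (14,10)–(16,1): crosses AB
  edge (16,1)–(23,5): crosses AB
  edge (23,5)–(14,10): clear
  → BLOCKED
Obstacle 3 [(13,16) (23,14) (24,18) (22,21) (16,24)]:
  edge (13,16)–(23,14): clear
  edge (23,14)–(24,18): clear
  edge (24,18)–(22,21): clear
  edge (22,21)–(16,24): clear
  edge (16,24)–(13,16): clear
  midpoint (12,7/2) outside
  → clear
Obstacle 4 [(0,15) (11,17) (9,24) (2,20)]:
  edge (0,15)–(11,17): clear
  edge (11,17)–(9,24): clear
  edge (9,24)–(2,20): clear
  edge (2,20)–(0,15): clear
  midpoint (12,7/2) outside
  → clear

BLOCKED by obstacle 1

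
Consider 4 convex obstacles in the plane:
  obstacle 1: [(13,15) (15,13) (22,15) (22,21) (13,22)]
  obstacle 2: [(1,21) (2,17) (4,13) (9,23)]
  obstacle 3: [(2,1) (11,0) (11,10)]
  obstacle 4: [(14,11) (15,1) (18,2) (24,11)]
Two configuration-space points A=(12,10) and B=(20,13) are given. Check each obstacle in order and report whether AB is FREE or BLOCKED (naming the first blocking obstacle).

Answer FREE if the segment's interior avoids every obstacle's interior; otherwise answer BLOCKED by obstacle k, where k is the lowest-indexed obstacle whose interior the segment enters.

BLOCKED by obstacle 4

Obstacle 1 [(13,15) (15,13) (22,15) (22,21) (13,22)]:
  edge (13,15)–(15,13): clear
  edge (15,13)–(22,15): clear
  edge (22,15)–(22,21): clear
  edge (22,21)–(13,22): clear
  edge (13,22)–(13,15): clear
  midpoint (16,23/2) outside
  → clear
Obstacle 2 [(1,21) (2,17) (4,13) (9,23)]:
  edge (1,21)–(2,17): clear
  edge (2,17)–(4,13): clear
  edge (4,13)–(9,23): clear
  edge (9,23)–(1,21): clear
  midpoint (16,23/2) outside
  → clear
Obstacle 3 [(2,1) (11,0) (11,10)]:
  edge (2,1)–(11,0): clear
  edge (11,0)–(11,10): clear
  edge (11,10)–(2,1): clear
  midpoint (16,23/2) outside
  → clear
Obstacle 4 [(14,11) (15,1) (18,2) (24,11)]:
  edge (14,11)–(15,1): crosses AB
  edge (15,1)–(18,2): clear
  edge (18,2)–(24,11): clear
  edge (24,11)–(14,11): crosses AB
  → BLOCKED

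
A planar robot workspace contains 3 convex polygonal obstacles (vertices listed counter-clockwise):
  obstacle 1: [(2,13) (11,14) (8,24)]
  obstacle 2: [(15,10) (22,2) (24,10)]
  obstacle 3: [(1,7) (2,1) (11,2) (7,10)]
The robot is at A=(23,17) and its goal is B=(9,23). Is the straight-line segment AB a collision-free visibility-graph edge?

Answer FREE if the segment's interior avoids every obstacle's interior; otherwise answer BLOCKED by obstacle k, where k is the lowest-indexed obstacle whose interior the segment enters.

FREE

Obstacle 1 [(2,13) (11,14) (8,24)]:
  edge (2,13)–(11,14): clear
  edge (11,14)–(8,24): clear
  edge (8,24)–(2,13): clear
  midpoint (16,20) outside
  → clear
Obstacle 2 [(15,10) (22,2) (24,10)]:
  edge (15,10)–(22,2): clear
  edge (22,2)–(24,10): clear
  edge (24,10)–(15,10): clear
  midpoint (16,20) outside
  → clear
Obstacle 3 [(1,7) (2,1) (11,2) (7,10)]:
  edge (1,7)–(2,1): clear
  edge (2,1)–(11,2): clear
  edge (11,2)–(7,10): clear
  edge (7,10)–(1,7): clear
  midpoint (16,20) outside
  → clear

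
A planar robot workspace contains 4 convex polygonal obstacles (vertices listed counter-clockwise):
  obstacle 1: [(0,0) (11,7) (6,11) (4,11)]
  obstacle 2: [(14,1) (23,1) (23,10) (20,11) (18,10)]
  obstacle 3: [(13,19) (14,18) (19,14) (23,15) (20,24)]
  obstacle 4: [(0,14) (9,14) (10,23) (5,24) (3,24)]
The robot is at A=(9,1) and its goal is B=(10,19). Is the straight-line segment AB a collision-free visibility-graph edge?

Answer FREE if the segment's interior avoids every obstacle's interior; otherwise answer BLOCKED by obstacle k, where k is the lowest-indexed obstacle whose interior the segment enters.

BLOCKED by obstacle 1

Obstacle 1 [(0,0) (11,7) (6,11) (4,11)]:
  edge (0,0)–(11,7): crosses AB
  edge (11,7)–(6,11): crosses AB
  edge (6,11)–(4,11): clear
  edge (4,11)–(0,0): clear
  → BLOCKED
Obstacle 2 [(14,1) (23,1) (23,10) (20,11) (18,10)]:
  edge (14,1)–(23,1): clear
  edge (23,1)–(23,10): clear
  edge (23,10)–(20,11): clear
  edge (20,11)–(18,10): clear
  edge (18,10)–(14,1): clear
  midpoint (19/2,10) outside
  → clear
Obstacle 3 [(13,19) (14,18) (19,14) (23,15) (20,24)]:
  edge (13,19)–(14,18): clear
  edge (14,18)–(19,14): clear
  edge (19,14)–(23,15): clear
  edge (23,15)–(20,24): clear
  edge (20,24)–(13,19): clear
  midpoint (19/2,10) outside
  → clear
Obstacle 4 [(0,14) (9,14) (10,23) (5,24) (3,24)]:
  edge (0,14)–(9,14): clear
  edge (9,14)–(10,23): clear
  edge (10,23)–(5,24): clear
  edge (5,24)–(3,24): clear
  edge (3,24)–(0,14): clear
  midpoint (19/2,10) outside
  → clear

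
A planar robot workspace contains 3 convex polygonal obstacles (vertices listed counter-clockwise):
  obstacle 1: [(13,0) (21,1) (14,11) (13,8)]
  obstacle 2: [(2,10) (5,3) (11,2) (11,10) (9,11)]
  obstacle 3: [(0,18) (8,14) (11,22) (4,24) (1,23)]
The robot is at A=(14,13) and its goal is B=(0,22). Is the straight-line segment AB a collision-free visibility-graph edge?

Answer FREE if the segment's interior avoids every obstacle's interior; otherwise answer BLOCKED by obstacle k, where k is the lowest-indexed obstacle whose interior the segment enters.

Obstacle 1 [(13,0) (21,1) (14,11) (13,8)]:
  edge (13,0)–(21,1): clear
  edge (21,1)–(14,11): clear
  edge (14,11)–(13,8): clear
  edge (13,8)–(13,0): clear
  midpoint (7,35/2) outside
  → clear
Obstacle 2 [(2,10) (5,3) (11,2) (11,10) (9,11)]:
  edge (2,10)–(5,3): clear
  edge (5,3)–(11,2): clear
  edge (11,2)–(11,10): clear
  edge (11,10)–(9,11): clear
  edge (9,11)–(2,10): clear
  midpoint (7,35/2) outside
  → clear
Obstacle 3 [(0,18) (8,14) (11,22) (4,24) (1,23)]:
  edge (0,18)–(8,14): clear
  edge (8,14)–(11,22): crosses AB
  edge (11,22)–(4,24): clear
  edge (4,24)–(1,23): clear
  edge (1,23)–(0,18): crosses AB
  → BLOCKED

BLOCKED by obstacle 3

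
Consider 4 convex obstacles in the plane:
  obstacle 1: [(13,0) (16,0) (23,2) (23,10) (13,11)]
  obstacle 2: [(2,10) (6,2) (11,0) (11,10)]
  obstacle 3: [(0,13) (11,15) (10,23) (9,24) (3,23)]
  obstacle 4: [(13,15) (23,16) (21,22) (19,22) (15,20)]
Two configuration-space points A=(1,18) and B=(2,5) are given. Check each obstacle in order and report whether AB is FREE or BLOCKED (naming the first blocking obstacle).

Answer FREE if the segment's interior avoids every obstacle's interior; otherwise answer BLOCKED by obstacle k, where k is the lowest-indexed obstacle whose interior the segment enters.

Obstacle 1 [(13,0) (16,0) (23,2) (23,10) (13,11)]:
  edge (13,0)–(16,0): clear
  edge (16,0)–(23,2): clear
  edge (23,2)–(23,10): clear
  edge (23,10)–(13,11): clear
  edge (13,11)–(13,0): clear
  midpoint (3/2,23/2) outside
  → clear
Obstacle 2 [(2,10) (6,2) (11,0) (11,10)]:
  edge (2,10)–(6,2): clear
  edge (6,2)–(11,0): clear
  edge (11,0)–(11,10): clear
  edge (11,10)–(2,10): clear
  midpoint (3/2,23/2) outside
  → clear
Obstacle 3 [(0,13) (11,15) (10,23) (9,24) (3,23)]:
  edge (0,13)–(11,15): crosses AB
  edge (11,15)–(10,23): clear
  edge (10,23)–(9,24): clear
  edge (9,24)–(3,23): clear
  edge (3,23)–(0,13): crosses AB
  → BLOCKED
Obstacle 4 [(13,15) (23,16) (21,22) (19,22) (15,20)]:
  edge (13,15)–(23,16): clear
  edge (23,16)–(21,22): clear
  edge (21,22)–(19,22): clear
  edge (19,22)–(15,20): clear
  edge (15,20)–(13,15): clear
  midpoint (3/2,23/2) outside
  → clear

BLOCKED by obstacle 3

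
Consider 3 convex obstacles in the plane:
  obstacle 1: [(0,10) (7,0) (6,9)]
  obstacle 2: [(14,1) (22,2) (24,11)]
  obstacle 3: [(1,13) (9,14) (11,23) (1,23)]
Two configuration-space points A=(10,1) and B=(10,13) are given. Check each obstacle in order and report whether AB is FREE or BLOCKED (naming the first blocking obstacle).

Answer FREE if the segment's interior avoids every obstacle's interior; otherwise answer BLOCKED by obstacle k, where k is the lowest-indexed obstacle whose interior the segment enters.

FREE

Obstacle 1 [(0,10) (7,0) (6,9)]:
  edge (0,10)–(7,0): clear
  edge (7,0)–(6,9): clear
  edge (6,9)–(0,10): clear
  midpoint (10,7) outside
  → clear
Obstacle 2 [(14,1) (22,2) (24,11)]:
  edge (14,1)–(22,2): clear
  edge (22,2)–(24,11): clear
  edge (24,11)–(14,1): clear
  midpoint (10,7) outside
  → clear
Obstacle 3 [(1,13) (9,14) (11,23) (1,23)]:
  edge (1,13)–(9,14): clear
  edge (9,14)–(11,23): clear
  edge (11,23)–(1,23): clear
  edge (1,23)–(1,13): clear
  midpoint (10,7) outside
  → clear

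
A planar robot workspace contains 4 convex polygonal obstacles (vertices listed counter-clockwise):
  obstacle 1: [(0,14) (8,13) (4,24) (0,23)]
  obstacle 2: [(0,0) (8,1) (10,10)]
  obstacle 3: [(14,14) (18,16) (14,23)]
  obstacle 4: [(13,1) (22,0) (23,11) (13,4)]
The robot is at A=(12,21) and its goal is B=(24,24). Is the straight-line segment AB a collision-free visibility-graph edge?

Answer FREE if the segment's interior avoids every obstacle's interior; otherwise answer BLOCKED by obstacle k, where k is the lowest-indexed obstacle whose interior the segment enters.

Obstacle 1 [(0,14) (8,13) (4,24) (0,23)]:
  edge (0,14)–(8,13): clear
  edge (8,13)–(4,24): clear
  edge (4,24)–(0,23): clear
  edge (0,23)–(0,14): clear
  midpoint (18,45/2) outside
  → clear
Obstacle 2 [(0,0) (8,1) (10,10)]:
  edge (0,0)–(8,1): clear
  edge (8,1)–(10,10): clear
  edge (10,10)–(0,0): clear
  midpoint (18,45/2) outside
  → clear
Obstacle 3 [(14,14) (18,16) (14,23)]:
  edge (14,14)–(18,16): clear
  edge (18,16)–(14,23): crosses AB
  edge (14,23)–(14,14): crosses AB
  → BLOCKED
Obstacle 4 [(13,1) (22,0) (23,11) (13,4)]:
  edge (13,1)–(22,0): clear
  edge (22,0)–(23,11): clear
  edge (23,11)–(13,4): clear
  edge (13,4)–(13,1): clear
  midpoint (18,45/2) outside
  → clear

BLOCKED by obstacle 3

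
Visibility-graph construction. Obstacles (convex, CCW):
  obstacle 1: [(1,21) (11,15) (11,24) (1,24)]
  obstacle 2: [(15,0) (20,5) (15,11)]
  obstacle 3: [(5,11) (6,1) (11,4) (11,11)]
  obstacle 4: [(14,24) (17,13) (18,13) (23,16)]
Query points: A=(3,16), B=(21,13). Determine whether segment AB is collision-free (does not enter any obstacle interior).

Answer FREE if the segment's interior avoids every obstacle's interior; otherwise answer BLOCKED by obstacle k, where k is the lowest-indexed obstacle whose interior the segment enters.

Obstacle 1 [(1,21) (11,15) (11,24) (1,24)]:
  edge (1,21)–(11,15): clear
  edge (11,15)–(11,24): clear
  edge (11,24)–(1,24): clear
  edge (1,24)–(1,21): clear
  midpoint (12,29/2) outside
  → clear
Obstacle 2 [(15,0) (20,5) (15,11)]:
  edge (15,0)–(20,5): clear
  edge (20,5)–(15,11): clear
  edge (15,11)–(15,0): clear
  midpoint (12,29/2) outside
  → clear
Obstacle 3 [(5,11) (6,1) (11,4) (11,11)]:
  edge (5,11)–(6,1): clear
  edge (6,1)–(11,4): clear
  edge (11,4)–(11,11): clear
  edge (11,11)–(5,11): clear
  midpoint (12,29/2) outside
  → clear
Obstacle 4 [(14,24) (17,13) (18,13) (23,16)]:
  edge (14,24)–(17,13): crosses AB
  edge (17,13)–(18,13): clear
  edge (18,13)–(23,16): crosses AB
  edge (23,16)–(14,24): clear
  → BLOCKED

BLOCKED by obstacle 4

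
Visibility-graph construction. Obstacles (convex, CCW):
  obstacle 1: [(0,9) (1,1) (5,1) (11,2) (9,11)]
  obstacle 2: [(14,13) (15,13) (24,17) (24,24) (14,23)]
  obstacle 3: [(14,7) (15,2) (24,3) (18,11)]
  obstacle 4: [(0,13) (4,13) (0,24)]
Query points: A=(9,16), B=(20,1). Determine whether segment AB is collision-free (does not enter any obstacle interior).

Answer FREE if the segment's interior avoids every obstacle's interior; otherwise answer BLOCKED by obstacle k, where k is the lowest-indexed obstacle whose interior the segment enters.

BLOCKED by obstacle 3

Obstacle 1 [(0,9) (1,1) (5,1) (11,2) (9,11)]:
  edge (0,9)–(1,1): clear
  edge (1,1)–(5,1): clear
  edge (5,1)–(11,2): clear
  edge (11,2)–(9,11): clear
  edge (9,11)–(0,9): clear
  midpoint (29/2,17/2) outside
  → clear
Obstacle 2 [(14,13) (15,13) (24,17) (24,24) (14,23)]:
  edge (14,13)–(15,13): clear
  edge (15,13)–(24,17): clear
  edge (24,17)–(24,24): clear
  edge (24,24)–(14,23): clear
  edge (14,23)–(14,13): clear
  midpoint (29/2,17/2) outside
  → clear
Obstacle 3 [(14,7) (15,2) (24,3) (18,11)]:
  edge (14,7)–(15,2): clear
  edge (15,2)–(24,3): crosses AB
  edge (24,3)–(18,11): clear
  edge (18,11)–(14,7): crosses AB
  → BLOCKED
Obstacle 4 [(0,13) (4,13) (0,24)]:
  edge (0,13)–(4,13): clear
  edge (4,13)–(0,24): clear
  edge (0,24)–(0,13): clear
  midpoint (29/2,17/2) outside
  → clear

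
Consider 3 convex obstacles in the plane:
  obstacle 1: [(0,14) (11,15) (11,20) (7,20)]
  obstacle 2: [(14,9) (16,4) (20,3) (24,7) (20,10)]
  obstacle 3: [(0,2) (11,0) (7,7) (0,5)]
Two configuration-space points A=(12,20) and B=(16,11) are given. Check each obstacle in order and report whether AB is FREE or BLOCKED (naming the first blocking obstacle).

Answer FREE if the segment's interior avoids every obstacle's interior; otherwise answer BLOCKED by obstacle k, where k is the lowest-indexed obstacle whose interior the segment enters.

Obstacle 1 [(0,14) (11,15) (11,20) (7,20)]:
  edge (0,14)–(11,15): clear
  edge (11,15)–(11,20): clear
  edge (11,20)–(7,20): clear
  edge (7,20)–(0,14): clear
  midpoint (14,31/2) outside
  → clear
Obstacle 2 [(14,9) (16,4) (20,3) (24,7) (20,10)]:
  edge (14,9)–(16,4): clear
  edge (16,4)–(20,3): clear
  edge (20,3)–(24,7): clear
  edge (24,7)–(20,10): clear
  edge (20,10)–(14,9): clear
  midpoint (14,31/2) outside
  → clear
Obstacle 3 [(0,2) (11,0) (7,7) (0,5)]:
  edge (0,2)–(11,0): clear
  edge (11,0)–(7,7): clear
  edge (7,7)–(0,5): clear
  edge (0,5)–(0,2): clear
  midpoint (14,31/2) outside
  → clear

FREE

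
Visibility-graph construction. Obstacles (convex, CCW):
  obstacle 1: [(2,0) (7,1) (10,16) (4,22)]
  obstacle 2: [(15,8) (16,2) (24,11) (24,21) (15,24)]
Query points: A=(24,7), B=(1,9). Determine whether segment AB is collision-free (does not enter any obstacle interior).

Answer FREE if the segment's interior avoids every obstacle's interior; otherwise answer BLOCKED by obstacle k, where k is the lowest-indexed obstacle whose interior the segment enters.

Obstacle 1 [(2,0) (7,1) (10,16) (4,22)]:
  edge (2,0)–(7,1): clear
  edge (7,1)–(10,16): crosses AB
  edge (10,16)–(4,22): clear
  edge (4,22)–(2,0): crosses AB
  → BLOCKED
Obstacle 2 [(15,8) (16,2) (24,11) (24,21) (15,24)]:
  edge (15,8)–(16,2): crosses AB
  edge (16,2)–(24,11): crosses AB
  edge (24,11)–(24,21): clear
  edge (24,21)–(15,24): clear
  edge (15,24)–(15,8): clear
  → BLOCKED

BLOCKED by obstacle 1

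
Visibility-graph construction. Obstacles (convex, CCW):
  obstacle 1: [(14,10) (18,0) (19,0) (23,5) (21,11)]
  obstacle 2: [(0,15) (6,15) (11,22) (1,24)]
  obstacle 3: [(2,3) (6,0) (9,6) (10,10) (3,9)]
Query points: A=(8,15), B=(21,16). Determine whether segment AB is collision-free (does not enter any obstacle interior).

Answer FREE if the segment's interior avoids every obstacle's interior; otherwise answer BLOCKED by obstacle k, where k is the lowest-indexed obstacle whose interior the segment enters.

FREE

Obstacle 1 [(14,10) (18,0) (19,0) (23,5) (21,11)]:
  edge (14,10)–(18,0): clear
  edge (18,0)–(19,0): clear
  edge (19,0)–(23,5): clear
  edge (23,5)–(21,11): clear
  edge (21,11)–(14,10): clear
  midpoint (29/2,31/2) outside
  → clear
Obstacle 2 [(0,15) (6,15) (11,22) (1,24)]:
  edge (0,15)–(6,15): clear
  edge (6,15)–(11,22): clear
  edge (11,22)–(1,24): clear
  edge (1,24)–(0,15): clear
  midpoint (29/2,31/2) outside
  → clear
Obstacle 3 [(2,3) (6,0) (9,6) (10,10) (3,9)]:
  edge (2,3)–(6,0): clear
  edge (6,0)–(9,6): clear
  edge (9,6)–(10,10): clear
  edge (10,10)–(3,9): clear
  edge (3,9)–(2,3): clear
  midpoint (29/2,31/2) outside
  → clear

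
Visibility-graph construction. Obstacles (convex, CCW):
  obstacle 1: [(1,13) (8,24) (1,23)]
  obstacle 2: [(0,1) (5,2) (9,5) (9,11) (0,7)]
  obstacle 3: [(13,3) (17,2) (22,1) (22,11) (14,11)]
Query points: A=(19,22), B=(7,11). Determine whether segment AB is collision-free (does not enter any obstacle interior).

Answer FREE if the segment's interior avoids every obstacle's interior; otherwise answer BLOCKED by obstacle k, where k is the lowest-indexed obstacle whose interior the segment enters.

Obstacle 1 [(1,13) (8,24) (1,23)]:
  edge (1,13)–(8,24): clear
  edge (8,24)–(1,23): clear
  edge (1,23)–(1,13): clear
  midpoint (13,33/2) outside
  → clear
Obstacle 2 [(0,1) (5,2) (9,5) (9,11) (0,7)]:
  edge (0,1)–(5,2): clear
  edge (5,2)–(9,5): clear
  edge (9,5)–(9,11): clear
  edge (9,11)–(0,7): clear
  edge (0,7)–(0,1): clear
  midpoint (13,33/2) outside
  → clear
Obstacle 3 [(13,3) (17,2) (22,1) (22,11) (14,11)]:
  edge (13,3)–(17,2): clear
  edge (17,2)–(22,1): clear
  edge (22,1)–(22,11): clear
  edge (22,11)–(14,11): clear
  edge (14,11)–(13,3): clear
  midpoint (13,33/2) outside
  → clear

FREE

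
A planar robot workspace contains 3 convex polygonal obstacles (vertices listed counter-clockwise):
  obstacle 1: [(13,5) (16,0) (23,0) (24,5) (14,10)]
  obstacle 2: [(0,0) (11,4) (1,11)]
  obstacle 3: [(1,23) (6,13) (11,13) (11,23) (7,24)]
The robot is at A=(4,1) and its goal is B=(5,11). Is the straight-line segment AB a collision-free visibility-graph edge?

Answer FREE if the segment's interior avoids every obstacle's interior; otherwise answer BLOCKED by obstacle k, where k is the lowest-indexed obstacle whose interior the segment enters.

BLOCKED by obstacle 2

Obstacle 1 [(13,5) (16,0) (23,0) (24,5) (14,10)]:
  edge (13,5)–(16,0): clear
  edge (16,0)–(23,0): clear
  edge (23,0)–(24,5): clear
  edge (24,5)–(14,10): clear
  edge (14,10)–(13,5): clear
  midpoint (9/2,6) outside
  → clear
Obstacle 2 [(0,0) (11,4) (1,11)]:
  edge (0,0)–(11,4): crosses AB
  edge (11,4)–(1,11): crosses AB
  edge (1,11)–(0,0): clear
  → BLOCKED
Obstacle 3 [(1,23) (6,13) (11,13) (11,23) (7,24)]:
  edge (1,23)–(6,13): clear
  edge (6,13)–(11,13): clear
  edge (11,13)–(11,23): clear
  edge (11,23)–(7,24): clear
  edge (7,24)–(1,23): clear
  midpoint (9/2,6) outside
  → clear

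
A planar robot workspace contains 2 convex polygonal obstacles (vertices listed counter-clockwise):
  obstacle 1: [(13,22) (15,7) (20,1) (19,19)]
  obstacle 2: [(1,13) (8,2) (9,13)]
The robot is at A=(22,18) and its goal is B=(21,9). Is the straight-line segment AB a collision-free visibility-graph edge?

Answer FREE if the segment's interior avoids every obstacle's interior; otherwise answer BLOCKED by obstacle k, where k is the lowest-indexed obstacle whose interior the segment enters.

Obstacle 1 [(13,22) (15,7) (20,1) (19,19)]:
  edge (13,22)–(15,7): clear
  edge (15,7)–(20,1): clear
  edge (20,1)–(19,19): clear
  edge (19,19)–(13,22): clear
  midpoint (43/2,27/2) outside
  → clear
Obstacle 2 [(1,13) (8,2) (9,13)]:
  edge (1,13)–(8,2): clear
  edge (8,2)–(9,13): clear
  edge (9,13)–(1,13): clear
  midpoint (43/2,27/2) outside
  → clear

FREE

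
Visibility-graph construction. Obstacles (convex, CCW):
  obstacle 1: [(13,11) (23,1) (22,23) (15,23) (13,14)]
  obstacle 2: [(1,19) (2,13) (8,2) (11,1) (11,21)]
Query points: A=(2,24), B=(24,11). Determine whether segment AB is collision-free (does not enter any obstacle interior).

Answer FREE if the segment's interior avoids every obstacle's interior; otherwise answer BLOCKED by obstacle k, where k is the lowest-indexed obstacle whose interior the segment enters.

Obstacle 1 [(13,11) (23,1) (22,23) (15,23) (13,14)]:
  edge (13,11)–(23,1): clear
  edge (23,1)–(22,23): crosses AB
  edge (22,23)–(15,23): clear
  edge (15,23)–(13,14): crosses AB
  edge (13,14)–(13,11): clear
  → BLOCKED
Obstacle 2 [(1,19) (2,13) (8,2) (11,1) (11,21)]:
  edge (1,19)–(2,13): clear
  edge (2,13)–(8,2): clear
  edge (8,2)–(11,1): clear
  edge (11,1)–(11,21): crosses AB
  edge (11,21)–(1,19): crosses AB
  → BLOCKED

BLOCKED by obstacle 1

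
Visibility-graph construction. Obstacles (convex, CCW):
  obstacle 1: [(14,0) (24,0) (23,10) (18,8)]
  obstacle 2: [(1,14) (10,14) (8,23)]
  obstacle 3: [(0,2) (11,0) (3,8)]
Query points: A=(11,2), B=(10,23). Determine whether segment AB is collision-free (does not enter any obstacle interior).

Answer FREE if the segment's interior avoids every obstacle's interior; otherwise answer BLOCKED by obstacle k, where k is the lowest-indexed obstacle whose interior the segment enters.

FREE

Obstacle 1 [(14,0) (24,0) (23,10) (18,8)]:
  edge (14,0)–(24,0): clear
  edge (24,0)–(23,10): clear
  edge (23,10)–(18,8): clear
  edge (18,8)–(14,0): clear
  midpoint (21/2,25/2) outside
  → clear
Obstacle 2 [(1,14) (10,14) (8,23)]:
  edge (1,14)–(10,14): clear
  edge (10,14)–(8,23): clear
  edge (8,23)–(1,14): clear
  midpoint (21/2,25/2) outside
  → clear
Obstacle 3 [(0,2) (11,0) (3,8)]:
  edge (0,2)–(11,0): clear
  edge (11,0)–(3,8): clear
  edge (3,8)–(0,2): clear
  midpoint (21/2,25/2) outside
  → clear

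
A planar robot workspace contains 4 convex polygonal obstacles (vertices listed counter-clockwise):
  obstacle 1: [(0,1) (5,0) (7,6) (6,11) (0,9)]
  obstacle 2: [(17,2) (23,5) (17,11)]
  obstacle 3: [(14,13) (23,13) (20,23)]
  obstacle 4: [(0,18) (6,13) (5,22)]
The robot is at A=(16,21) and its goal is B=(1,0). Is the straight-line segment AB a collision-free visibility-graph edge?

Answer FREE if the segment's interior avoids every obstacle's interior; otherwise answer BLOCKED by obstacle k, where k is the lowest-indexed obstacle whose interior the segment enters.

Obstacle 1 [(0,1) (5,0) (7,6) (6,11) (0,9)]:
  edge (0,1)–(5,0): crosses AB
  edge (5,0)–(7,6): clear
  edge (7,6)–(6,11): crosses AB
  edge (6,11)–(0,9): clear
  edge (0,9)–(0,1): clear
  → BLOCKED
Obstacle 2 [(17,2) (23,5) (17,11)]:
  edge (17,2)–(23,5): clear
  edge (23,5)–(17,11): clear
  edge (17,11)–(17,2): clear
  midpoint (17/2,21/2) outside
  → clear
Obstacle 3 [(14,13) (23,13) (20,23)]:
  edge (14,13)–(23,13): clear
  edge (23,13)–(20,23): clear
  edge (20,23)–(14,13): clear
  midpoint (17/2,21/2) outside
  → clear
Obstacle 4 [(0,18) (6,13) (5,22)]:
  edge (0,18)–(6,13): clear
  edge (6,13)–(5,22): clear
  edge (5,22)–(0,18): clear
  midpoint (17/2,21/2) outside
  → clear

BLOCKED by obstacle 1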